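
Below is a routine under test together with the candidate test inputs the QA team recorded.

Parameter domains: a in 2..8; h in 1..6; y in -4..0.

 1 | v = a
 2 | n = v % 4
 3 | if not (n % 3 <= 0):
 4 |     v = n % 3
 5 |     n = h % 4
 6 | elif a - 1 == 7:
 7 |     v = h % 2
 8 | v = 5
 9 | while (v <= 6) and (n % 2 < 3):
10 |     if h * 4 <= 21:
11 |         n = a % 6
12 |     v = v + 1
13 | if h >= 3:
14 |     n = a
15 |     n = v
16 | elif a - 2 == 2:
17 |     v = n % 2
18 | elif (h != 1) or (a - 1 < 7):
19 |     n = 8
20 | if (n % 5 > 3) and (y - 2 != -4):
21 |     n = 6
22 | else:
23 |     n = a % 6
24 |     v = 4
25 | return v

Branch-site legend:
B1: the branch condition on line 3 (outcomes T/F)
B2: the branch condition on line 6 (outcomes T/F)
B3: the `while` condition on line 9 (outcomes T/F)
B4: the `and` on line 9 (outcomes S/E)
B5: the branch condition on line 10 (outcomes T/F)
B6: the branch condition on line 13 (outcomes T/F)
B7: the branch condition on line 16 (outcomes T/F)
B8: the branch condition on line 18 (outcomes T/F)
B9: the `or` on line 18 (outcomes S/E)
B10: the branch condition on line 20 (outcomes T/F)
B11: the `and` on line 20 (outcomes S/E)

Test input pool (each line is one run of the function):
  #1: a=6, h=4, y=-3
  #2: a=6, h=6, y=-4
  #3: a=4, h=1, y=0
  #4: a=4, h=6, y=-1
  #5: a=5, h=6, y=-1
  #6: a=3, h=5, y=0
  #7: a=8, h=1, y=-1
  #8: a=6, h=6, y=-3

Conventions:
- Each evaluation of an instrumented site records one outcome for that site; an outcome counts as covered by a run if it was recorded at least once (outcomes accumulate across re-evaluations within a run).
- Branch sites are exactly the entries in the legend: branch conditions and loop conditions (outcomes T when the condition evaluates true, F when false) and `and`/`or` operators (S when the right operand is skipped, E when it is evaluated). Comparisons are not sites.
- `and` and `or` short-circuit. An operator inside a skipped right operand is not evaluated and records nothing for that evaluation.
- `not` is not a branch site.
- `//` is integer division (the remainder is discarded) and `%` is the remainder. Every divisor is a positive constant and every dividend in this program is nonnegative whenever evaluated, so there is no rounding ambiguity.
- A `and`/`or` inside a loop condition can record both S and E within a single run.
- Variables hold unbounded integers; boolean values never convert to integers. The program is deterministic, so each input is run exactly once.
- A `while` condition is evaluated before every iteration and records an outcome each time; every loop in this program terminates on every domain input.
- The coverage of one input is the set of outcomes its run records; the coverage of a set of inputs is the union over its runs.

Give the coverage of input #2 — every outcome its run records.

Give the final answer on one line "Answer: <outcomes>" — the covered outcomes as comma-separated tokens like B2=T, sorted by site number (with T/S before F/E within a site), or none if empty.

Event log for input #2 (a=6, h=6, y=-4):
  B1->T, B4->E, B3->T, B5->F, B4->E, B3->T, B5->F, B4->S, B3->F, B6->T
  B11->S, B10->F
deduplicating events, the covered set is: B1=T, B3=T, B3=F, B4=S, B4=E, B5=F, B6=T, B10=F, B11=S

Answer: B1=T, B3=T, B3=F, B4=S, B4=E, B5=F, B6=T, B10=F, B11=S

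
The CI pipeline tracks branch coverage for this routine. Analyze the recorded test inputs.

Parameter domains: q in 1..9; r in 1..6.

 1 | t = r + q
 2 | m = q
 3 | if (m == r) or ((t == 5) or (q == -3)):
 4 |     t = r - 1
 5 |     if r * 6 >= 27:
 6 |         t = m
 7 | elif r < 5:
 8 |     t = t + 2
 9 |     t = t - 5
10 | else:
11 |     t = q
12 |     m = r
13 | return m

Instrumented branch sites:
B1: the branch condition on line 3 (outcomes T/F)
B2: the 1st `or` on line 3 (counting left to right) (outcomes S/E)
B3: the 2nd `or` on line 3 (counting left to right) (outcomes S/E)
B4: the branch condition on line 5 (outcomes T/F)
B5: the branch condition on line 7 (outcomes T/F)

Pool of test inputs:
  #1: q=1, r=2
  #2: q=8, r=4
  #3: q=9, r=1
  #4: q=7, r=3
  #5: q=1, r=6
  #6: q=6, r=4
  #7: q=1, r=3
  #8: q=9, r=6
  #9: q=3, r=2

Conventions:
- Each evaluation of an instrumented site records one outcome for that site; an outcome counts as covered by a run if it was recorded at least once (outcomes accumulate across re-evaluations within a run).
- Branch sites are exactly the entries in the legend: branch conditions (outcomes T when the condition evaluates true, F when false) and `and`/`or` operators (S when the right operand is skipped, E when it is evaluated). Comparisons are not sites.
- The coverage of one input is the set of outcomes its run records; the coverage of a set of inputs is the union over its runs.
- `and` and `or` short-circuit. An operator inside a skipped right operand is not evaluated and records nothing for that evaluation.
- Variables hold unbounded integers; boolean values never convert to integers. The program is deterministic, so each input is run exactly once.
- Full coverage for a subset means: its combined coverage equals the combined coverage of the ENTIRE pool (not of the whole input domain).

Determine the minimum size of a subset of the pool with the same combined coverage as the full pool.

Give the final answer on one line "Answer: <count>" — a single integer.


test 1 (q=1, r=2) fires B2->E, B3->E, B1->F, B5->T; hits B1=F, B2=E, B3=E, B5=T
test 2 (q=8, r=4) fires B2->E, B3->E, B1->F, B5->T; hits B1=F, B2=E, B3=E, B5=T
test 3 (q=9, r=1) fires B2->E, B3->E, B1->F, B5->T; hits B1=F, B2=E, B3=E, B5=T
test 4 (q=7, r=3) fires B2->E, B3->E, B1->F, B5->T; hits B1=F, B2=E, B3=E, B5=T
test 5 (q=1, r=6) fires B2->E, B3->E, B1->F, B5->F; hits B1=F, B2=E, B3=E, B5=F
test 6 (q=6, r=4) fires B2->E, B3->E, B1->F, B5->T; hits B1=F, B2=E, B3=E, B5=T
test 7 (q=1, r=3) fires B2->E, B3->E, B1->F, B5->T; hits B1=F, B2=E, B3=E, B5=T
test 8 (q=9, r=6) fires B2->E, B3->E, B1->F, B5->F; hits B1=F, B2=E, B3=E, B5=F
test 9 (q=3, r=2) fires B2->E, B3->S, B1->T, B4->F; hits B1=T, B2=E, B3=S, B4=F
the full pool covers 8 outcomes: B1=T, B1=F, B2=E, B3=S, B3=E, B4=F, B5=T, B5=F
size 1 is not enough: best union over all size-1 subsets is 4/8
size 2 is not enough: best union over all size-2 subsets is 7/8
at size 3, {1, 5, 9} reaches all 8 outcomes; every lexicographically earlier size-3 subset fails
Answer: 3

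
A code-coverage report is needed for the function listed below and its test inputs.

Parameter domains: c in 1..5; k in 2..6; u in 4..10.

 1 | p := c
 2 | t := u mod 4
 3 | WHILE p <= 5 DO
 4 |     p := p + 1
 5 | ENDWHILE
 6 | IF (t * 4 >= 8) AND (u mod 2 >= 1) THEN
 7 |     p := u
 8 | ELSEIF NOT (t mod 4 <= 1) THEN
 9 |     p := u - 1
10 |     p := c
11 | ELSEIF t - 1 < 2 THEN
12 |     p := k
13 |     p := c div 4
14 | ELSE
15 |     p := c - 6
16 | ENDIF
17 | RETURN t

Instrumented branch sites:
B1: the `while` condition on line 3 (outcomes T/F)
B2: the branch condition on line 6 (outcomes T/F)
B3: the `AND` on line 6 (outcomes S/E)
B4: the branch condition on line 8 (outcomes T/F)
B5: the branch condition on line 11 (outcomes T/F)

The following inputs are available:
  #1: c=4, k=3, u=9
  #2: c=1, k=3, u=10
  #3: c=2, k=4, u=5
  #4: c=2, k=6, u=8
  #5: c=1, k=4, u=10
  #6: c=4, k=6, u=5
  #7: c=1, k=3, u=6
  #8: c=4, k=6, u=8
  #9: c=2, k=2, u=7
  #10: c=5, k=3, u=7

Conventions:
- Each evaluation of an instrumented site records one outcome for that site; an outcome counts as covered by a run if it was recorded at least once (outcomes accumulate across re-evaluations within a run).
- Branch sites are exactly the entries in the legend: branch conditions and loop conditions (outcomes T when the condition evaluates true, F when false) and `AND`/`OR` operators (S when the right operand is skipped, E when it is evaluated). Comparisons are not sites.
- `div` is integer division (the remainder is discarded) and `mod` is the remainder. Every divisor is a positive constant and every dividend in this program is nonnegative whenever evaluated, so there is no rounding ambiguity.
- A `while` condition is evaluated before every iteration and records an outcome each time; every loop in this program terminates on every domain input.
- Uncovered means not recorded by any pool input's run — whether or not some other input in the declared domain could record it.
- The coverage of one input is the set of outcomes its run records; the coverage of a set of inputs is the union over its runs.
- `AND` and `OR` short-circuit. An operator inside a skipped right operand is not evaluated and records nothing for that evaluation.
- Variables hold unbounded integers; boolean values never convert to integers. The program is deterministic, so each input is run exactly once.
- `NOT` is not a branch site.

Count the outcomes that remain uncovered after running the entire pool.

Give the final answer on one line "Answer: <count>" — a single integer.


input #1, c=4, k=3, u=9: events B1->T, B1->T, B1->F, B3->S, B2->F, B4->F, B5->T; outcomes B1=T, B1=F, B2=F, B3=S, B4=F, B5=T
input #2, c=1, k=3, u=10: events B1->T, B1->T, B1->T, B1->T, B1->T, B1->F, B3->E, B2->F, B4->T; outcomes B1=T, B1=F, B2=F, B3=E, B4=T
input #3, c=2, k=4, u=5: events B1->T, B1->T, B1->T, B1->T, B1->F, B3->S, B2->F, B4->F, B5->T; outcomes B1=T, B1=F, B2=F, B3=S, B4=F, B5=T
input #4, c=2, k=6, u=8: events B1->T, B1->T, B1->T, B1->T, B1->F, B3->S, B2->F, B4->F, B5->T; outcomes B1=T, B1=F, B2=F, B3=S, B4=F, B5=T
input #5, c=1, k=4, u=10: events B1->T, B1->T, B1->T, B1->T, B1->T, B1->F, B3->E, B2->F, B4->T; outcomes B1=T, B1=F, B2=F, B3=E, B4=T
input #6, c=4, k=6, u=5: events B1->T, B1->T, B1->F, B3->S, B2->F, B4->F, B5->T; outcomes B1=T, B1=F, B2=F, B3=S, B4=F, B5=T
input #7, c=1, k=3, u=6: events B1->T, B1->T, B1->T, B1->T, B1->T, B1->F, B3->E, B2->F, B4->T; outcomes B1=T, B1=F, B2=F, B3=E, B4=T
input #8, c=4, k=6, u=8: events B1->T, B1->T, B1->F, B3->S, B2->F, B4->F, B5->T; outcomes B1=T, B1=F, B2=F, B3=S, B4=F, B5=T
input #9, c=2, k=2, u=7: events B1->T, B1->T, B1->T, B1->T, B1->F, B3->E, B2->T; outcomes B1=T, B1=F, B2=T, B3=E
input #10, c=5, k=3, u=7: events B1->T, B1->F, B3->E, B2->T; outcomes B1=T, B1=F, B2=T, B3=E
union over the pool: B1=T, B1=F, B2=T, B2=F, B3=S, B3=E, B4=T, B4=F, B5=T
uncovered (1 of 10): B5=F
Answer: 1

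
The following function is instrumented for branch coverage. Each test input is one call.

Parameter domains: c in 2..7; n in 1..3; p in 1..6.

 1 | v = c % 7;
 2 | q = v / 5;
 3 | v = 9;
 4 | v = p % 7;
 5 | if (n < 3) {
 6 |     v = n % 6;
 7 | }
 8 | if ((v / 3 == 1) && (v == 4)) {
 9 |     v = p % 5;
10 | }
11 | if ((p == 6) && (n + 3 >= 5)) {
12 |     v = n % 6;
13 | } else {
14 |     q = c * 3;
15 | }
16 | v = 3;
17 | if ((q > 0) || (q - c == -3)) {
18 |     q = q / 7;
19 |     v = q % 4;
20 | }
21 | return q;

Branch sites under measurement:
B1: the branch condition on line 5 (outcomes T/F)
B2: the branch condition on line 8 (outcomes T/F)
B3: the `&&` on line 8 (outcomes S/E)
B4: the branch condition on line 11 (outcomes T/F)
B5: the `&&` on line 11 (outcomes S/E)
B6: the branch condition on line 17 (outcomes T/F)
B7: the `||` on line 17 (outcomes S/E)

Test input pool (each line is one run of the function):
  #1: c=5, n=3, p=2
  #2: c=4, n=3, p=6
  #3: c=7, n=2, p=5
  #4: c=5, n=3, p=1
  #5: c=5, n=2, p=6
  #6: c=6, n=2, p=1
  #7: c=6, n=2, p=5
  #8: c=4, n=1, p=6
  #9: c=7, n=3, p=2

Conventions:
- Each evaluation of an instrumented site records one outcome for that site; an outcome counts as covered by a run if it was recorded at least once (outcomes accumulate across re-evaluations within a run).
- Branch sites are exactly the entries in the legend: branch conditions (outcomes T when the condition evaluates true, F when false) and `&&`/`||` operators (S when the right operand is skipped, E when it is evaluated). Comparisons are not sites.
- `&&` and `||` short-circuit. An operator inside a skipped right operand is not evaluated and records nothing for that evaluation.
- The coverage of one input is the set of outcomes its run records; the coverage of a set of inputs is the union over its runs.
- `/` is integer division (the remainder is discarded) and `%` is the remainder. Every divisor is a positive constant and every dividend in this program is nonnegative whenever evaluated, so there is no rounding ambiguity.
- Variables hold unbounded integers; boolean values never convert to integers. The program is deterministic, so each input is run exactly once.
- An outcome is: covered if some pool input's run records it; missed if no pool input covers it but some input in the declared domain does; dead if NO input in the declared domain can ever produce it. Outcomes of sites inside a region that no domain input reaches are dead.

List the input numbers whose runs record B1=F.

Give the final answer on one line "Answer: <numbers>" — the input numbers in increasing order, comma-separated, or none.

input #1 (c=5, n=3, p=2): covers B1=F
input #2 (c=4, n=3, p=6): covers B1=F
input #3 (c=7, n=2, p=5): misses B1=F
input #4 (c=5, n=3, p=1): covers B1=F
input #5 (c=5, n=2, p=6): misses B1=F
input #6 (c=6, n=2, p=1): misses B1=F
input #7 (c=6, n=2, p=5): misses B1=F
input #8 (c=4, n=1, p=6): misses B1=F
input #9 (c=7, n=3, p=2): covers B1=F

Answer: 1, 2, 4, 9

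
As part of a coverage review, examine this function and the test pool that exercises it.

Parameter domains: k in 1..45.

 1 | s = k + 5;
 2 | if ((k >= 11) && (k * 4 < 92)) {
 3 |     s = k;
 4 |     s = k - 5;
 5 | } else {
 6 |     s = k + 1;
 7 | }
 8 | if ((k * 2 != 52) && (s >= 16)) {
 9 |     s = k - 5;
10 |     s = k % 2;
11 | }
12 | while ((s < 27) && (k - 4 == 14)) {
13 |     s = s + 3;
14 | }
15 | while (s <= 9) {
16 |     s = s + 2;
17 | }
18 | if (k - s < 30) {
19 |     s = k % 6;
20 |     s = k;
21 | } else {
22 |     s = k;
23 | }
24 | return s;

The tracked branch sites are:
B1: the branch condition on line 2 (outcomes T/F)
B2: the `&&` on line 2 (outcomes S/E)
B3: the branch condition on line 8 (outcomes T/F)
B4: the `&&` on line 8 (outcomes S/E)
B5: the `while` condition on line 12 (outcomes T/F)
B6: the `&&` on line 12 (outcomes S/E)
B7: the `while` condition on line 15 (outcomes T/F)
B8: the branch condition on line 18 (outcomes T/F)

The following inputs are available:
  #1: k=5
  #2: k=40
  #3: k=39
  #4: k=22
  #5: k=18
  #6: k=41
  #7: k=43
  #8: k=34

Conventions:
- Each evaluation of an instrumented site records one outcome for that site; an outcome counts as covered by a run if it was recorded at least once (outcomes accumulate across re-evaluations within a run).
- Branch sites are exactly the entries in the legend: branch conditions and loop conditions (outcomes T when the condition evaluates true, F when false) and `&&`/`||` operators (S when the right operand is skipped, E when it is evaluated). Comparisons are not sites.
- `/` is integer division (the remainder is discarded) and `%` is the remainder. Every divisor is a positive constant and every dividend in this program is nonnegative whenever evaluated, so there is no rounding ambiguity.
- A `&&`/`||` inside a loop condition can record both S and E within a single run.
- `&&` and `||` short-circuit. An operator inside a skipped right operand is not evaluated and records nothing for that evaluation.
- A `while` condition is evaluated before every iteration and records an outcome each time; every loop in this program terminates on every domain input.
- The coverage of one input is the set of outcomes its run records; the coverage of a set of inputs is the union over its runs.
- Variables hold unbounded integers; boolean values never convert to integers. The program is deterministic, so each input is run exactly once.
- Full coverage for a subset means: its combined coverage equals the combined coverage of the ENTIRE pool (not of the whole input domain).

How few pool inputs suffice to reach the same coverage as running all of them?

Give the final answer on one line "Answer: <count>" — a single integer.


input #1 (k=5): events B2->S, B1->F, B4->E, B3->F, B6->E, B5->F, B7->T, B7->T, B7->F, B8->T; covers B1=F, B2=S, B3=F, B4=E, B5=F, B6=E, B7=T, B7=F, B8=T
input #2 (k=40): events B2->E, B1->F, B4->E, B3->T, B6->E, B5->F, B7->T, B7->T, B7->T, B7->T, B7->T, B7->F, B8->F; covers B1=F, B2=E, B3=T, B4=E, B5=F, B6=E, B7=T, B7=F, B8=F
input #3 (k=39): events B2->E, B1->F, B4->E, B3->T, B6->E, B5->F, B7->T, B7->T, B7->T, B7->T, B7->T, B7->F, B8->T; covers B1=F, B2=E, B3=T, B4=E, B5=F, B6=E, B7=T, B7=F, B8=T
input #4 (k=22): events B2->E, B1->T, B4->E, B3->T, B6->E, B5->F, B7->T, B7->T, B7->T, B7->T, B7->T, B7->F, B8->T; covers B1=T, B2=E, B3=T, B4=E, B5=F, B6=E, B7=T, B7=F, B8=T
input #5 (k=18): events B2->E, B1->T, B4->E, B3->F, B6->E, B5->T, B6->E, B5->T, B6->E, B5->T, B6->E, B5->T, B6->E, B5->T, ...; covers B1=T, B2=E, B3=F, B4=E, B5=T, B5=F, B6=S, B6=E, B7=F, B8=T
input #6 (k=41): events B2->E, B1->F, B4->E, B3->T, B6->E, B5->F, B7->T, B7->T, B7->T, B7->T, B7->T, B7->F, B8->F; covers B1=F, B2=E, B3=T, B4=E, B5=F, B6=E, B7=T, B7=F, B8=F
input #7 (k=43): events B2->E, B1->F, B4->E, B3->T, B6->E, B5->F, B7->T, B7->T, B7->T, B7->T, B7->T, B7->F, B8->F; covers B1=F, B2=E, B3=T, B4=E, B5=F, B6=E, B7=T, B7=F, B8=F
input #8 (k=34): events B2->E, B1->F, B4->E, B3->T, B6->E, B5->F, B7->T, B7->T, B7->T, B7->T, B7->T, B7->F, B8->T; covers B1=F, B2=E, B3=T, B4=E, B5=F, B6=E, B7=T, B7=F, B8=T
union over all inputs: B1=T, B1=F, B2=S, B2=E, B3=T, B3=F, B4=E, B5=T, B5=F, B6=S, B6=E, B7=T, B7=F, B8=T, B8=F (15 outcomes)
every size-1 subset falls short of the 15 outcomes (best: 10/15)
every size-2 subset falls short of the 15 outcomes (best: 14/15)
inputs {1, 2, 5} (size 3) cover everything; no size-3 subset with a lexicographically smaller index list covers all 15
Answer: 3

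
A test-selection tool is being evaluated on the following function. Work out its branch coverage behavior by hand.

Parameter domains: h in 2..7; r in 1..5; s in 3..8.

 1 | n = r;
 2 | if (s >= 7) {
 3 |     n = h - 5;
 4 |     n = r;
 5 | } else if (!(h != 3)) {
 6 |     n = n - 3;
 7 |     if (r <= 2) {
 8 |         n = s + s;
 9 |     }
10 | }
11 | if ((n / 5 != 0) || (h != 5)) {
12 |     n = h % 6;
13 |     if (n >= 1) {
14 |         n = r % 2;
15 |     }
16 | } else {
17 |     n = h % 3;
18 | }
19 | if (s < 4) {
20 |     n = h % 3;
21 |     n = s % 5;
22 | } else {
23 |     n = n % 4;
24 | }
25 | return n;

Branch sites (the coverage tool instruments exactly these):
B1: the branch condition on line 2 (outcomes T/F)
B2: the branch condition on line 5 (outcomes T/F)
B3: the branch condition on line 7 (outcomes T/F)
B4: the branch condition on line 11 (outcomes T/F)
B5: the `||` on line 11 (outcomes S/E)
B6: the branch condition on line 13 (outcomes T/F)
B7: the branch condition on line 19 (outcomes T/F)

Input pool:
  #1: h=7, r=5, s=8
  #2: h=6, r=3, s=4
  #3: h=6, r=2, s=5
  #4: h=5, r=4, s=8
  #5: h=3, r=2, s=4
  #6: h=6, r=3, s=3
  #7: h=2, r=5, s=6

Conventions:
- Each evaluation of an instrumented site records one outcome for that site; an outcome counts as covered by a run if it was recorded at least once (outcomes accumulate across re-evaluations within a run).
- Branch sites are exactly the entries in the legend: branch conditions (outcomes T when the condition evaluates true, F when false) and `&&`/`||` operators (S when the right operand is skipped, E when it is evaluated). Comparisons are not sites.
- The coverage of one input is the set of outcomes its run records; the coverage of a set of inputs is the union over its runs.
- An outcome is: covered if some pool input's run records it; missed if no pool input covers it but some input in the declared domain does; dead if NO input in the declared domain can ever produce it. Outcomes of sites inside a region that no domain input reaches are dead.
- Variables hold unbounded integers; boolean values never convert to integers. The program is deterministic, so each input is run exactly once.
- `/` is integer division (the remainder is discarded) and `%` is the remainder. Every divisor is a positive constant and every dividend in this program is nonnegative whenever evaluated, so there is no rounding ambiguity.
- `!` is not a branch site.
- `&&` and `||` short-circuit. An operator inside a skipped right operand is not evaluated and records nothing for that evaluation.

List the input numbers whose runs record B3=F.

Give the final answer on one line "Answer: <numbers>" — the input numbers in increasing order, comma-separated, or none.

input #1 (h=7, r=5, s=8): does not produce B3=F
input #2 (h=6, r=3, s=4): does not produce B3=F
input #3 (h=6, r=2, s=5): does not produce B3=F
input #4 (h=5, r=4, s=8): does not produce B3=F
input #5 (h=3, r=2, s=4): does not produce B3=F
input #6 (h=6, r=3, s=3): does not produce B3=F
input #7 (h=2, r=5, s=6): does not produce B3=F

Answer: none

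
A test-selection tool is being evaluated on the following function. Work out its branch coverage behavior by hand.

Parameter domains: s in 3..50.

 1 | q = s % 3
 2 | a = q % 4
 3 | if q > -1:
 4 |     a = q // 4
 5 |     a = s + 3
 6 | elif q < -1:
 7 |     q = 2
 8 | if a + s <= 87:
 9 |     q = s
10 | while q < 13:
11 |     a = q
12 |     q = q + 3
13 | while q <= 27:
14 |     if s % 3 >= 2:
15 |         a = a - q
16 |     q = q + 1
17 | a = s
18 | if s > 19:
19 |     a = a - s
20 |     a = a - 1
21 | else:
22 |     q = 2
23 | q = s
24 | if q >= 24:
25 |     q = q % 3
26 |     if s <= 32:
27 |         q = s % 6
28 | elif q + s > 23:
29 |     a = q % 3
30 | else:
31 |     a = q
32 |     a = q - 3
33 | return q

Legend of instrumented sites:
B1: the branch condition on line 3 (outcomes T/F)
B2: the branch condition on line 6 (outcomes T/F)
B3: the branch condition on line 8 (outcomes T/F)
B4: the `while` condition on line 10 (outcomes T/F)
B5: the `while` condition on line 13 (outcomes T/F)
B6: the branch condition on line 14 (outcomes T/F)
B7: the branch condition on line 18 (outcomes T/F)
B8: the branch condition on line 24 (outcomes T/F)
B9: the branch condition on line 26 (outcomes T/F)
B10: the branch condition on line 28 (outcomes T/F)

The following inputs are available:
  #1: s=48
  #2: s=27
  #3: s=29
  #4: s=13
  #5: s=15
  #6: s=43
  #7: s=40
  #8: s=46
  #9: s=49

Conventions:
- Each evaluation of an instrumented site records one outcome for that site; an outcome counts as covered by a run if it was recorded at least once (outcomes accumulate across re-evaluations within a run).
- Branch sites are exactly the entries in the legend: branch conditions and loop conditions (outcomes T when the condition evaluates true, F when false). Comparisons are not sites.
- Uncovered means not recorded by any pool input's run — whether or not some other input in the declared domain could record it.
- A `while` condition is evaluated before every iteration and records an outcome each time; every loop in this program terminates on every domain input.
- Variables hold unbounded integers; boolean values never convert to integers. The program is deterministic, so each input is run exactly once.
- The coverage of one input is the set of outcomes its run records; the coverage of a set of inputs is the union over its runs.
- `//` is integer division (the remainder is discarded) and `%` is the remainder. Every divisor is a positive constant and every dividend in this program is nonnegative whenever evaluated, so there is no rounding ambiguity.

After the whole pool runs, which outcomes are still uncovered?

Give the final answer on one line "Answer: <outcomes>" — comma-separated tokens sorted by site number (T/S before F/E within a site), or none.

test 1 (s=48) fires B1->T, B3->F, B4->T, B4->T, B4->T, B4->T, B4->T, B4->F, B5->T, B6->F, B5->T, B6->F, B5->T, B6->F, ...; hits B1=T, B3=F, B4=T, B4=F, B5=T, B5=F, B6=F, B7=T, B8=T, B9=F
test 2 (s=27) fires B1->T, B3->T, B4->F, B5->T, B6->F, B5->F, B7->T, B8->T, B9->T; hits B1=T, B3=T, B4=F, B5=T, B5=F, B6=F, B7=T, B8=T, B9=T
test 3 (s=29) fires B1->T, B3->T, B4->F, B5->F, B7->T, B8->T, B9->T; hits B1=T, B3=T, B4=F, B5=F, B7=T, B8=T, B9=T
test 4 (s=13) fires B1->T, B3->T, B4->F, B5->T, B6->F, B5->T, B6->F, B5->T, B6->F, B5->T, B6->F, B5->T, B6->F, B5->T, ...; hits B1=T, B3=T, B4=F, B5=T, B5=F, B6=F, B7=F, B8=F, B10=T
test 5 (s=15) fires B1->T, B3->T, B4->F, B5->T, B6->F, B5->T, B6->F, B5->T, B6->F, B5->T, B6->F, B5->T, B6->F, B5->T, ...; hits B1=T, B3=T, B4=F, B5=T, B5=F, B6=F, B7=F, B8=F, B10=T
test 6 (s=43) fires B1->T, B3->F, B4->T, B4->T, B4->T, B4->T, B4->F, B5->T, B6->F, B5->T, B6->F, B5->T, B6->F, B5->T, ...; hits B1=T, B3=F, B4=T, B4=F, B5=T, B5=F, B6=F, B7=T, B8=T, B9=F
test 7 (s=40) fires B1->T, B3->T, B4->F, B5->F, B7->T, B8->T, B9->F; hits B1=T, B3=T, B4=F, B5=F, B7=T, B8=T, B9=F
test 8 (s=46) fires B1->T, B3->F, B4->T, B4->T, B4->T, B4->T, B4->F, B5->T, B6->F, B5->T, B6->F, B5->T, B6->F, B5->T, ...; hits B1=T, B3=F, B4=T, B4=F, B5=T, B5=F, B6=F, B7=T, B8=T, B9=F
test 9 (s=49) fires B1->T, B3->F, B4->T, B4->T, B4->T, B4->T, B4->F, B5->T, B6->F, B5->T, B6->F, B5->T, B6->F, B5->T, ...; hits B1=T, B3=F, B4=T, B4=F, B5=T, B5=F, B6=F, B7=T, B8=T, B9=F
union over the pool: B1=T, B3=T, B3=F, B4=T, B4=F, B5=T, B5=F, B6=F, B7=T, B7=F, B8=T, B8=F, B9=T, B9=F, B10=T
uncovered (5 of 20): B1=F, B2=T, B2=F, B6=T, B10=F

Answer: B1=F, B2=T, B2=F, B6=T, B10=F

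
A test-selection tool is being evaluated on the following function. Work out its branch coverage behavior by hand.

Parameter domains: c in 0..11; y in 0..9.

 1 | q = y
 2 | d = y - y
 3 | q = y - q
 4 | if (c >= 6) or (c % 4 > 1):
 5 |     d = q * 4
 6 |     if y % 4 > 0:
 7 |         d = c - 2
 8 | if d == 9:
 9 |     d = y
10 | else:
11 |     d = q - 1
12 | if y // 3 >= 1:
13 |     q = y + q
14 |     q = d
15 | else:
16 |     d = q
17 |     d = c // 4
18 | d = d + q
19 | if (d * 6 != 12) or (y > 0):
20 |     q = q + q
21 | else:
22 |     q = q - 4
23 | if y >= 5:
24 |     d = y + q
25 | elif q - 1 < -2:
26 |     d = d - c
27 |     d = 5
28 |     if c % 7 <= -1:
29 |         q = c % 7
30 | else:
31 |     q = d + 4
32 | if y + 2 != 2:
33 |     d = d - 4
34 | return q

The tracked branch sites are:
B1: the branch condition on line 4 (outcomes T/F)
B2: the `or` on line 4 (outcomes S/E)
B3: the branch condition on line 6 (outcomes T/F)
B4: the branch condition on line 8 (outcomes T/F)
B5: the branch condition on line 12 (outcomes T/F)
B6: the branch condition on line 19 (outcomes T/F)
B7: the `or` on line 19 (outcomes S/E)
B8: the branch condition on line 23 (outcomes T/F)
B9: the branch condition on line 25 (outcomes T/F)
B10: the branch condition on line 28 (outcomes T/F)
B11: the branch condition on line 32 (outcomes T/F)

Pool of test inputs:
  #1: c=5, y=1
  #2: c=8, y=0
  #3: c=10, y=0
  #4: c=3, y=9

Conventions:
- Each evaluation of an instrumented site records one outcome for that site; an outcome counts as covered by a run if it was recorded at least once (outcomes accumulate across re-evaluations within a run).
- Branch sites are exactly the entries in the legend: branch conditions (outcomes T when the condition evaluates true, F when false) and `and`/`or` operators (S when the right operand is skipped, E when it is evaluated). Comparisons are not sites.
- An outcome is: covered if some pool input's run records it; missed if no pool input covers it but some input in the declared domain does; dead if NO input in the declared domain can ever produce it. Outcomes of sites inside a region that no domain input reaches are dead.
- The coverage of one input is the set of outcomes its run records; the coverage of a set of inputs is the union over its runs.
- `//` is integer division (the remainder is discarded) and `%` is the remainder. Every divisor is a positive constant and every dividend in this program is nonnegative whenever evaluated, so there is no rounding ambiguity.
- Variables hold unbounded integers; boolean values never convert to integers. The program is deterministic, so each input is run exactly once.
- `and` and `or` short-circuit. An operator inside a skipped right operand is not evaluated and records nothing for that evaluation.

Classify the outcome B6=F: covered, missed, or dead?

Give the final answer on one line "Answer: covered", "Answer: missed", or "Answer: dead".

B6=F is recorded by pool input(s) 2, 3 -> covered

Answer: covered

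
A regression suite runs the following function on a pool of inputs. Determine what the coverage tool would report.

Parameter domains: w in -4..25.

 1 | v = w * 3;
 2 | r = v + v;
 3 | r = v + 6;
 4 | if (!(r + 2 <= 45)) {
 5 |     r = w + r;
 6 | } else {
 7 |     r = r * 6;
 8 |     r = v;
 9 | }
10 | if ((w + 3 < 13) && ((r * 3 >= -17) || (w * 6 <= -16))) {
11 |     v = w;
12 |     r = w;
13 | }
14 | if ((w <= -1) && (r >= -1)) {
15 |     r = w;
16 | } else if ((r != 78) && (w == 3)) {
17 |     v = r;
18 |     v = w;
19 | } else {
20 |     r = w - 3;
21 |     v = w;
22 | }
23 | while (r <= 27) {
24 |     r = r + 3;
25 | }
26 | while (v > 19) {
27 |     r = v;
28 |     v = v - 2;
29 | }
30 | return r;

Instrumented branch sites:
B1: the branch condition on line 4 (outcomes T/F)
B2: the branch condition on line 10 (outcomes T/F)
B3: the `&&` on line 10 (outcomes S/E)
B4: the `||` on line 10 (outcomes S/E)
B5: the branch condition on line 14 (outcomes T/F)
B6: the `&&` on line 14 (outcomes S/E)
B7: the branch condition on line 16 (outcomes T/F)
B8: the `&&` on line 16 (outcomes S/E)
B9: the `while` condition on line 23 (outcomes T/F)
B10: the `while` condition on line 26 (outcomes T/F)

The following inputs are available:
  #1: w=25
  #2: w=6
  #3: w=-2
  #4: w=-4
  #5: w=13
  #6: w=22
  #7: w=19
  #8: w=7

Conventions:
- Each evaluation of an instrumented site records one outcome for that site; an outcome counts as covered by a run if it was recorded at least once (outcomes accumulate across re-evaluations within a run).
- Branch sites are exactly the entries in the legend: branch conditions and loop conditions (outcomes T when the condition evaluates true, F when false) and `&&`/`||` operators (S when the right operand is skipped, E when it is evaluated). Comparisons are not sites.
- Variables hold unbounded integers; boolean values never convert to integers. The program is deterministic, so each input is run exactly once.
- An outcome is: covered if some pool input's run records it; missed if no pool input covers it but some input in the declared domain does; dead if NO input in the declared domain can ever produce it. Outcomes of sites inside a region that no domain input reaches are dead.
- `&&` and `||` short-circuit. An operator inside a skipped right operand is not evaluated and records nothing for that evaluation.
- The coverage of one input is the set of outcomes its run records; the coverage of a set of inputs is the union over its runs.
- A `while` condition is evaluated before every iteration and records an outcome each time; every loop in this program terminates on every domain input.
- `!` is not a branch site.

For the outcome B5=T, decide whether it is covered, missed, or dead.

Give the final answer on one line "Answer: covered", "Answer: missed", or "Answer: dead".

no pool input records B5=T
but domain input (w=-1) does record it -> reachable, so missed

Answer: missed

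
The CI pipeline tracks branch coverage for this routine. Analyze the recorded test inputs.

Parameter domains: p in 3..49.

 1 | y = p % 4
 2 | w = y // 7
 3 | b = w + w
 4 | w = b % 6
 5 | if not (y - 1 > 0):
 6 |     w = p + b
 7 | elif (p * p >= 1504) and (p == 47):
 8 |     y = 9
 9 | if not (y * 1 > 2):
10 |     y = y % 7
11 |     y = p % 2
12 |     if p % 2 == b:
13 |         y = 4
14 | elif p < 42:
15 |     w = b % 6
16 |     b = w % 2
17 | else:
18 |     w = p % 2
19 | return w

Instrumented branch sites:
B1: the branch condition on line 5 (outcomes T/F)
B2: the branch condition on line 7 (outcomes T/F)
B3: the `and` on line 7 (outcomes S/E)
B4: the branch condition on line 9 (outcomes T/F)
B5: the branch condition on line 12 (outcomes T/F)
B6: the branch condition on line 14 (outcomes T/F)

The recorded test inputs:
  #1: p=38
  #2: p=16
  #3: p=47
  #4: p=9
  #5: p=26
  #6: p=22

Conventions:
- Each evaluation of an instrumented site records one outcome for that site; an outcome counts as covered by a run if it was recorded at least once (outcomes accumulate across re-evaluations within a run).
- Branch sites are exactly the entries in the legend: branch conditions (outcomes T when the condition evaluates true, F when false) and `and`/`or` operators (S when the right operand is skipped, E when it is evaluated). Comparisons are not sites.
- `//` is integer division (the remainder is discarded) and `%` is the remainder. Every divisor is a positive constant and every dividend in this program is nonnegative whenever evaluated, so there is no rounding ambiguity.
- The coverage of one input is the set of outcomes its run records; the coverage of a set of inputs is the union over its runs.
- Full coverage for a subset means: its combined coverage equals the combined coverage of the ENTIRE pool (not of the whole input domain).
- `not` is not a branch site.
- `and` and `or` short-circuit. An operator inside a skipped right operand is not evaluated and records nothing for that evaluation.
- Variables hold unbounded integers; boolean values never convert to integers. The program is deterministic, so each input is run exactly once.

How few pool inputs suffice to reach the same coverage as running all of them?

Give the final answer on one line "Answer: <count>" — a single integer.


run #1 (p=38) runs B1->F, B3->S, B2->F, B4->T, B5->T; records B1=F, B2=F, B3=S, B4=T, B5=T
run #2 (p=16) runs B1->T, B4->T, B5->T; records B1=T, B4=T, B5=T
run #3 (p=47) runs B1->F, B3->E, B2->T, B4->F, B6->F; records B1=F, B2=T, B3=E, B4=F, B6=F
run #4 (p=9) runs B1->T, B4->T, B5->F; records B1=T, B4=T, B5=F
run #5 (p=26) runs B1->F, B3->S, B2->F, B4->T, B5->T; records B1=F, B2=F, B3=S, B4=T, B5=T
run #6 (p=22) runs B1->F, B3->S, B2->F, B4->T, B5->T; records B1=F, B2=F, B3=S, B4=T, B5=T
the full pool covers 11 outcomes: B1=T, B1=F, B2=T, B2=F, B3=S, B3=E, B4=T, B4=F, B5=T, B5=F, B6=F
checked all size-1 subsets: none covers 11 outcomes (max 5/11)
checked all size-2 subsets: none covers 11 outcomes (max 9/11)
the canonical winner is {1, 3, 4}: size 3, full 11-outcome coverage, earliest index list among size-3 covers
Answer: 3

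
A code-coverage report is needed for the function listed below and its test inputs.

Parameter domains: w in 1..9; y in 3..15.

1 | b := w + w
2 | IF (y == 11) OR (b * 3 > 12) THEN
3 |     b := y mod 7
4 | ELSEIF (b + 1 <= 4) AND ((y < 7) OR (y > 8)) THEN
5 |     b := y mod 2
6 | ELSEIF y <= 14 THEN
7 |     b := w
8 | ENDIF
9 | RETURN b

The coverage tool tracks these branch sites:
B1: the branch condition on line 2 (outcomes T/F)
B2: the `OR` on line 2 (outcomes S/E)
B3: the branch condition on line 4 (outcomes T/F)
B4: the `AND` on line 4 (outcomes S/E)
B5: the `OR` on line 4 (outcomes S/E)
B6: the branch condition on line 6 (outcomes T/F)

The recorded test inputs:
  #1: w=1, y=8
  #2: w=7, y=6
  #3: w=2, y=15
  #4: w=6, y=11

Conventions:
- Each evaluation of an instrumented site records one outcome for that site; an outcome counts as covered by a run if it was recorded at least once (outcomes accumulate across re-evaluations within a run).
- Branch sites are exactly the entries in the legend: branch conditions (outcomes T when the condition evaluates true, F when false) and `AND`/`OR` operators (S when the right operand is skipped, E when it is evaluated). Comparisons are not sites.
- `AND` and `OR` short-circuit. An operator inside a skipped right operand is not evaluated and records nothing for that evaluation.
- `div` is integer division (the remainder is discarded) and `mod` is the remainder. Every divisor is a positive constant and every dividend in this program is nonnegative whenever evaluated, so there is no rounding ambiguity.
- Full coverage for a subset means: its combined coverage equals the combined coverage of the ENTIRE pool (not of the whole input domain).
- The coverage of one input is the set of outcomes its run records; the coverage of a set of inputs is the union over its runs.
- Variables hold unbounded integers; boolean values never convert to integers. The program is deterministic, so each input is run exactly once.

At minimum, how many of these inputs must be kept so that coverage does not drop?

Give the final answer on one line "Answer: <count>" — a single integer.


input #1, w=1, y=8: outcomes B1=F, B2=E, B3=F, B4=E, B5=E, B6=T
input #2, w=7, y=6: outcomes B1=T, B2=E
input #3, w=2, y=15: outcomes B1=F, B2=E, B3=F, B4=S, B6=F
input #4, w=6, y=11: outcomes B1=T, B2=S
pool-wide coverage (10 outcomes): B1=T, B1=F, B2=S, B2=E, B3=F, B4=S, B4=E, B5=E, B6=T, B6=F
no size-1 subset reaches all 10 outcomes (best union: 6/10)
no size-2 subset reaches all 10 outcomes (best union: 8/10)
inputs {1, 3, 4} (size 3) cover everything; no size-3 subset with a lexicographically smaller index list covers all 10
Answer: 3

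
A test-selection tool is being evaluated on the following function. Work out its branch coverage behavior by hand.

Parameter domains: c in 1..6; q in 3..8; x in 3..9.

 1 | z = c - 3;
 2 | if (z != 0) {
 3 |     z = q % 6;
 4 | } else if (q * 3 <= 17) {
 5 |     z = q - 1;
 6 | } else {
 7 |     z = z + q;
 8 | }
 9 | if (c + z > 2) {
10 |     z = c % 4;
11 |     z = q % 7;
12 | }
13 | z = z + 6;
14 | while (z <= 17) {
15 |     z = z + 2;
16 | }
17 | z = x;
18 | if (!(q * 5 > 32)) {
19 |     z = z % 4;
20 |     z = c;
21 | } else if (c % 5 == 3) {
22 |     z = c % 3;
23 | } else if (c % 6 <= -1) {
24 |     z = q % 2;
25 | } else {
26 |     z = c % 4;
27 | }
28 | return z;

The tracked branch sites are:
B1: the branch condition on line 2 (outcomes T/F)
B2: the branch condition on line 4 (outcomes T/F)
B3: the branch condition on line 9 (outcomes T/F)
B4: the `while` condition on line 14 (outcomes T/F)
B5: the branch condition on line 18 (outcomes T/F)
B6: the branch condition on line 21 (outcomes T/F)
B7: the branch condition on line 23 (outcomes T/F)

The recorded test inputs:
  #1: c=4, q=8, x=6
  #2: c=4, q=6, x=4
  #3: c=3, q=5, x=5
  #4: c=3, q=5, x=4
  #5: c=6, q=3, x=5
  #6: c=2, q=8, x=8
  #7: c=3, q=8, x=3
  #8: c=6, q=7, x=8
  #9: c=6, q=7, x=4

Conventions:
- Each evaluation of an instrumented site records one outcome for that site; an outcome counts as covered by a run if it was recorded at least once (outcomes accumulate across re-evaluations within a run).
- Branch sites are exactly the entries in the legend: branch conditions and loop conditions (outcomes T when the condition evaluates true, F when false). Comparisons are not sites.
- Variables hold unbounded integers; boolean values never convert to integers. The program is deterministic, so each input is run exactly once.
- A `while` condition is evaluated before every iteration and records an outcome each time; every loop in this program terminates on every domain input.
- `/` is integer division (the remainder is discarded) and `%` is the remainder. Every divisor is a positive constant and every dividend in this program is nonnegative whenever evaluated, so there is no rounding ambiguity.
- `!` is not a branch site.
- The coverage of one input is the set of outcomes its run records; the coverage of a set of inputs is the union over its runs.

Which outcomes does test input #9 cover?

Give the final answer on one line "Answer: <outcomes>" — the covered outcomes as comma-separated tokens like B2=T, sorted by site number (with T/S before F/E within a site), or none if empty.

Event log for input #9 (c=6, q=7, x=4):
  B1->T, B3->T, B4->T, B4->T, B4->T, B4->T, B4->T, B4->T, B4->F, B5->F
  B6->F, B7->F
as a set, this run covers: B1=T, B3=T, B4=T, B4=F, B5=F, B6=F, B7=F

Answer: B1=T, B3=T, B4=T, B4=F, B5=F, B6=F, B7=F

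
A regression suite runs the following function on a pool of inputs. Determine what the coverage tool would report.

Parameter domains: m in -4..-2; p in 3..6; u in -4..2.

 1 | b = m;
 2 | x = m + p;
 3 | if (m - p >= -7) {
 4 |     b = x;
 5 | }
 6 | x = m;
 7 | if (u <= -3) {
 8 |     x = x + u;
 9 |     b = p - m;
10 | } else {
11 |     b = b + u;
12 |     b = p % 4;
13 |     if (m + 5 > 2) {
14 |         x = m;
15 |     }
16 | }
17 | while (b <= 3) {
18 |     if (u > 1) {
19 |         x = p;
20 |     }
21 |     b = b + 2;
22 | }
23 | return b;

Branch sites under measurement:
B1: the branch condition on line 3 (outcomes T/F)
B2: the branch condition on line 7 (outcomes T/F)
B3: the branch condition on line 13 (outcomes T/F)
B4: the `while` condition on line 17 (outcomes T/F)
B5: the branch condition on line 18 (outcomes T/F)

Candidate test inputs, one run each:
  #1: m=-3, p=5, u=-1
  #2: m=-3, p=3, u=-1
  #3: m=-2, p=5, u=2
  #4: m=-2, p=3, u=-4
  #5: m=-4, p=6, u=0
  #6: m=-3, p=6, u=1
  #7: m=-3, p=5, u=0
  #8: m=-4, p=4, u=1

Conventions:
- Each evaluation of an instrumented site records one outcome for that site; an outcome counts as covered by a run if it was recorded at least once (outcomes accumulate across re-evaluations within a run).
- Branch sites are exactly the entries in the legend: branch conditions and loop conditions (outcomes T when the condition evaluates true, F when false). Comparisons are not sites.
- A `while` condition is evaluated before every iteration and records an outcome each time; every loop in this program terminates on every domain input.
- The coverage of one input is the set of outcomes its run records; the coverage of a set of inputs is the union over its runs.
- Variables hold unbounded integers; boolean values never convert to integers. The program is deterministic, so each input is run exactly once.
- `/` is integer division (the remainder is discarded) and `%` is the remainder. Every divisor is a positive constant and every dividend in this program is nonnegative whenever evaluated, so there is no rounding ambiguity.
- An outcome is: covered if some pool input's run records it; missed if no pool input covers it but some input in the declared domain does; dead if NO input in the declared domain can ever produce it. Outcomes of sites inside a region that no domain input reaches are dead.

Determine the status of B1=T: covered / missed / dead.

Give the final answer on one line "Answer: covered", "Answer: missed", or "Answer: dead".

B1=T is recorded by pool input(s) 2, 3, 4 -> covered

Answer: covered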